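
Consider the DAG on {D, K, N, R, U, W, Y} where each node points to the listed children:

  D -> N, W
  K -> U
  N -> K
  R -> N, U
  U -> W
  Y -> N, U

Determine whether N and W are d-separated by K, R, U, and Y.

We examine all 4 paths between N and W:
  1. N ← Y → U → W — Y:fork[blocks]; U:chain[blocks] ⇒ blocked
  2. N ← D → W — D:fork[open] ⇒ active
  3. N → K → U → W — K:chain[blocks]; U:chain[blocks] ⇒ blocked
  4. N ← R → U → W — R:fork[blocks]; U:chain[blocks] ⇒ blocked
At least one path is unblocked, so d-separation fails.

No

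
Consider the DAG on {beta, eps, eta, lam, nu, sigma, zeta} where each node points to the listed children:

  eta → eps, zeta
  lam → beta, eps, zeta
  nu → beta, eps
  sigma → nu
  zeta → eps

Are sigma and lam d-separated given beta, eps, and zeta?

There are 4 undirected paths between sigma and lam; checking each against the conditioning set {beta, eps, zeta}:
  1. sigma → nu → eps ← eta → zeta ← lam — nu:chain[open]; eps:collider[open]; eta:fork[open]; zeta:collider[open] ⇒ active
  2. sigma → nu → eps ← lam — nu:chain[open]; eps:collider[open] ⇒ active
  3. sigma → nu → eps ← zeta ← lam — nu:chain[open]; eps:collider[open]; zeta:chain[blocks] ⇒ blocked
  4. sigma → nu → beta ← lam — nu:chain[open]; beta:collider[open] ⇒ active
Since the path sigma → nu → eps ← eta → zeta ← lam is active, sigma and lam are not d-separated given {beta, eps, zeta}.

No — sigma and lam are not d-separated given {beta, eps, zeta}.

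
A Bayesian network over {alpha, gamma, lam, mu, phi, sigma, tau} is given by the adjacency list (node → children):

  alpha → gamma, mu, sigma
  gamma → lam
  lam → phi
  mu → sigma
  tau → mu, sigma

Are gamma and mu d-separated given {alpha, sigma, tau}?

There are 3 undirected paths between gamma and mu; checking each against the conditioning set {alpha, sigma, tau}:
  1. gamma ← alpha → sigma ← tau → mu — alpha:fork[blocks]; sigma:collider[open]; tau:fork[blocks] ⇒ blocked
  2. gamma ← alpha → sigma ← mu — alpha:fork[blocks]; sigma:collider[open] ⇒ blocked
  3. gamma ← alpha → mu — alpha:fork[blocks] ⇒ blocked
Every path is blocked, so gamma and mu are d-separated given {alpha, sigma, tau}.

Yes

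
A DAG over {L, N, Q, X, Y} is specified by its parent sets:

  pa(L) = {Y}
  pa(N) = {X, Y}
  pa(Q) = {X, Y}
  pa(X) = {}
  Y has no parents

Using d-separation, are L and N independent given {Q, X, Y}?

Enumerating the 2 paths from L to N and testing each for blocking by {Q, X, Y}:
Path 1: L ← Y → N
  Y is a fork here and Y is conditioned on, so the path is blocked at Y.
Path 2: L ← Y → Q ← X → N
  Y is a fork here and Y is conditioned on, so the path is blocked at Y.
Since every path is blocked, d-separation holds.

Yes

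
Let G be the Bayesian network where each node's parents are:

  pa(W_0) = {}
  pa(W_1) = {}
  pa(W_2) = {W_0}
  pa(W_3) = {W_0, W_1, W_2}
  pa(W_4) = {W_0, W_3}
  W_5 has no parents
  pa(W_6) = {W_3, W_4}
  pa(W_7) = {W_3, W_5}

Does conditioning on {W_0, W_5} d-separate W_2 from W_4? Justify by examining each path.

There are 6 undirected paths between W_2 and W_4; checking each against the conditioning set {W_0, W_5}:
Path 1: W_2 ← W_0 → W_4
  W_0 is a fork here and W_0 is conditioned on, so the path is blocked at W_0.
Path 2: W_2 ← W_0 → W_3 → W_6 ← W_4
  W_0 is a fork here and W_0 is conditioned on, so the path is blocked at W_0.
Path 3: W_2 ← W_0 → W_3 → W_4
  W_0 is a fork here and W_0 is conditioned on, so the path is blocked at W_0.
Path 4: W_2 → W_3 → W_6 ← W_4
  W_6 is a collider here and neither W_6 nor any of its descendants is conditioned on, so the collider stays closed — the path is blocked at W_6.
Path 5: W_2 → W_3 ← W_0 → W_4
  W_3 is a collider here and neither W_3 nor any of its descendants is conditioned on, so the collider stays closed — the path is blocked at W_3.
Path 6: W_2 → W_3 → W_4
  W_3 is a chain and W_3 is not conditioned on — no node blocks this path, so it is active.
At least one path is unblocked, so d-separation fails.

No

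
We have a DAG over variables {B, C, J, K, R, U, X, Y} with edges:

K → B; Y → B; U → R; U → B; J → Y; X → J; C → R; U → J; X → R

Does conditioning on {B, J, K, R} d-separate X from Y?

No

Enumerating the 4 paths from X to Y and testing each for blocking by {B, J, K, R}:
Path 1: X → R ← U → J → Y
  J is a chain here and J is conditioned on, so the path is blocked at J.
Path 2: X → R ← U → B ← Y
  R is a collider and R is conditioned on, which opens it; U is a fork and U is not conditioned on; B is a collider and B is conditioned on, which opens it — no node blocks this path, so it is active.
Path 3: X → J ← U → B ← Y
  J is a collider and J is conditioned on, which opens it; U is a fork and U is not conditioned on; B is a collider and B is conditioned on, which opens it — no node blocks this path, so it is active.
Path 4: X → J → Y
  J is a chain here and J is conditioned on, so the path is blocked at J.
Because an active path exists, X and Y are not d-separated.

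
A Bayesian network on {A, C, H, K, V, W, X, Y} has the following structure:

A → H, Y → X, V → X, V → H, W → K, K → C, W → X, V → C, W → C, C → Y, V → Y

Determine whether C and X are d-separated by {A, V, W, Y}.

6 paths connect C and X; each must be blocked for d-separation to hold:
  1. C → Y → X — Y:chain[blocks] ⇒ blocked
  2. C → Y ← V → X — Y:collider[open]; V:fork[blocks] ⇒ blocked
  3. C ← W → X — W:fork[blocks] ⇒ blocked
  4. C ← K ← W → X — K:chain[open]; W:fork[blocks] ⇒ blocked
  5. C ← V → Y → X — V:fork[blocks]; Y:chain[blocks] ⇒ blocked
  6. C ← V → X — V:fork[blocks] ⇒ blocked
Every path is blocked, so C and X are d-separated given {A, V, W, Y}.

Yes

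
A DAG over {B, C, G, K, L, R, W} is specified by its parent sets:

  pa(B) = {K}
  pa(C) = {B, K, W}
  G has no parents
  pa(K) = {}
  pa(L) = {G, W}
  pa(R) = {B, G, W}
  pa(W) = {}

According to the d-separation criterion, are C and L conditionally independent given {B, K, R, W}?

We examine all 6 paths between C and L:
Path 1: C ← W → L
  W is a fork here and W is conditioned on, so the path is blocked at W.
Path 2: C ← W → R ← G → L
  W is a fork here and W is conditioned on, so the path is blocked at W.
Path 3: C ← B → R ← W → L
  B is a fork here and B is conditioned on, so the path is blocked at B.
Path 4: C ← B → R ← G → L
  B is a fork here and B is conditioned on, so the path is blocked at B.
Path 5: C ← K → B → R ← W → L
  K is a fork here and K is conditioned on, so the path is blocked at K.
Path 6: C ← K → B → R ← G → L
  K is a fork here and K is conditioned on, so the path is blocked at K.
All paths are blocked; C ⊥ L | {B, K, R, W} holds.

Yes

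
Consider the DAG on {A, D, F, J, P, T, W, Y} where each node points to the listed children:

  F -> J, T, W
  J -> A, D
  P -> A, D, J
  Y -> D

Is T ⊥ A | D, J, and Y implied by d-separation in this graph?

No

Enumerating the 3 paths from T to A and testing each for blocking by {D, J, Y}:
Path 1: T ← F → J ← P → A
  F is a fork and F is not conditioned on; J is a collider and J is conditioned on, which opens it; P is a fork and P is not conditioned on — no node blocks this path, so it is active.
Path 2: T ← F → J → D ← P → A
  J is a chain here and J is conditioned on, so the path is blocked at J.
Path 3: T ← F → J → A
  J is a chain here and J is conditioned on, so the path is blocked at J.
At least one path is unblocked, so d-separation fails.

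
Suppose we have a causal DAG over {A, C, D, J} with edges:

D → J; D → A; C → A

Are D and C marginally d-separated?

Yes

There is one path between D and C:
  1. D → A ← C — A:collider[blocks] ⇒ blocked
Since every path is blocked, d-separation holds.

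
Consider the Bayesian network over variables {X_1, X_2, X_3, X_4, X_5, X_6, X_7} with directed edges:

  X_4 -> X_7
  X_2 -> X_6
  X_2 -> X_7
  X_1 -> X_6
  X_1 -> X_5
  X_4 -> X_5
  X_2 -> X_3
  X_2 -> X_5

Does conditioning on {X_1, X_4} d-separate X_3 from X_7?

There are 3 undirected paths between X_3 and X_7; checking each against the conditioning set {X_1, X_4}:
  1. X_3 ← X_2 → X_6 ← X_1 → X_5 ← X_4 → X_7 — X_2:fork[open]; X_6:collider[blocks]; X_1:fork[blocks]; X_5:collider[blocks]; X_4:fork[blocks] ⇒ blocked
  2. X_3 ← X_2 → X_7 — X_2:fork[open] ⇒ active
  3. X_3 ← X_2 → X_5 ← X_4 → X_7 — X_2:fork[open]; X_5:collider[blocks]; X_4:fork[blocks] ⇒ blocked
Since the path X_3 ← X_2 → X_7 is active, X_3 and X_7 are not d-separated given {X_1, X_4}.

No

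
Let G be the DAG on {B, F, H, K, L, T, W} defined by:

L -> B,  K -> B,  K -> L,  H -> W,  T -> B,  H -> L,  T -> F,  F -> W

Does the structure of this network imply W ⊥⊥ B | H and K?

No — W and B are not d-separated given {H, K}.

There are 3 undirected paths between W and B; checking each against the conditioning set {H, K}:
Path 1: W ← H → L → B
  H is a fork here and H is conditioned on, so the path is blocked at H.
Path 2: W ← H → L ← K → B
  H is a fork here and H is conditioned on, so the path is blocked at H.
Path 3: W ← F ← T → B
  F is a chain and F is not conditioned on; T is a fork and T is not conditioned on — no node blocks this path, so it is active.
At least one path is unblocked, so d-separation fails.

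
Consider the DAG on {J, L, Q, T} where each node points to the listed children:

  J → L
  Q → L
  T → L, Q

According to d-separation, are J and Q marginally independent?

Yes

Enumerating the 2 paths from J to Q and testing each for blocking by ∅:
  1. J → L ← T → Q — L:collider[blocks]; T:fork[open] ⇒ blocked
  2. J → L ← Q — L:collider[blocks] ⇒ blocked
Since every path is blocked, d-separation holds.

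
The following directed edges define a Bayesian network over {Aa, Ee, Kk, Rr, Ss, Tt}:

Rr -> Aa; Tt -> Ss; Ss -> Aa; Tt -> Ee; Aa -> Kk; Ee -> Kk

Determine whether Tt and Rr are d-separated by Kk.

We examine all 2 paths between Tt and Rr:
Path 1: Tt → Ee → Kk ← Aa ← Rr
  Ee is a chain and Ee is not conditioned on; Kk is a collider and Kk is conditioned on, which opens it; Aa is a chain and Aa is not conditioned on — no node blocks this path, so it is active.
Path 2: Tt → Ss → Aa ← Rr
  Ss is a chain and Ss is not conditioned on; Aa is a collider and its descendant Kk is conditioned on, which opens it — no node blocks this path, so it is active.
Since the path Tt → Ee → Kk ← Aa ← Rr is active, Tt and Rr are not d-separated given {Kk}.

No — Tt and Rr are not d-separated given {Kk}.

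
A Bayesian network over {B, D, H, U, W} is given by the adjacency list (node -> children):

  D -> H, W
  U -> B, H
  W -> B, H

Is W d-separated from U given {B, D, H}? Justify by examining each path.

We examine all 3 paths between W and U:
Path 1: W → B ← U
  B is a collider and B is conditioned on, which opens it — no node blocks this path, so it is active.
Path 2: W ← D → H ← U
  D is a fork here and D is conditioned on, so the path is blocked at D.
Path 3: W → H ← U
  H is a collider and H is conditioned on, which opens it — no node blocks this path, so it is active.
At least one path is unblocked, so d-separation fails.

No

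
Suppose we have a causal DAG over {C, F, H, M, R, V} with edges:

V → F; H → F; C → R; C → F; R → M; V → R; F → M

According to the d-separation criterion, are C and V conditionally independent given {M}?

No

Enumerating the 4 paths from C to V and testing each for blocking by {M}:
Path 1: C → R → M ← F ← V
  R is a chain and R is not conditioned on; M is a collider and M is conditioned on, which opens it; F is a chain and F is not conditioned on — no node blocks this path, so it is active.
Path 2: C → R ← V
  R is a collider and its descendant M is conditioned on, which opens it — no node blocks this path, so it is active.
Path 3: C → F → M ← R ← V
  F is a chain and F is not conditioned on; M is a collider and M is conditioned on, which opens it; R is a chain and R is not conditioned on — no node blocks this path, so it is active.
Path 4: C → F ← V
  F is a collider and its descendant M is conditioned on, which opens it — no node blocks this path, so it is active.
At least one path is unblocked, so d-separation fails.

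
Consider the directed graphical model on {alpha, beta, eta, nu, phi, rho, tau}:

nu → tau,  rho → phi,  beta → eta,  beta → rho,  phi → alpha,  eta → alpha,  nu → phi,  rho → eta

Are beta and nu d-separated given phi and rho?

Yes — beta and nu are d-separated given {phi, rho}.

4 paths connect beta and nu; each must be blocked for d-separation to hold:
  1. beta → eta → alpha ← phi ← nu — eta:chain[open]; alpha:collider[blocks]; phi:chain[blocks] ⇒ blocked
  2. beta → eta ← rho → phi ← nu — eta:collider[blocks]; rho:fork[blocks]; phi:collider[open] ⇒ blocked
  3. beta → rho → eta → alpha ← phi ← nu — rho:chain[blocks]; eta:chain[open]; alpha:collider[blocks]; phi:chain[blocks] ⇒ blocked
  4. beta → rho → phi ← nu — rho:chain[blocks]; phi:collider[open] ⇒ blocked
All paths are blocked; beta ⊥ nu | {phi, rho} holds.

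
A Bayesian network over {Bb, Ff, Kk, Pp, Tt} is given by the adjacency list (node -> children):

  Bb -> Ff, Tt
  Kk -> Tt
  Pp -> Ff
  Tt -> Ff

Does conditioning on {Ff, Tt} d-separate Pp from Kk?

No

2 paths connect Pp and Kk; each must be blocked for d-separation to hold:
Path 1: Pp → Ff ← Tt ← Kk
  Tt is a chain here and Tt is conditioned on, so the path is blocked at Tt.
Path 2: Pp → Ff ← Bb → Tt ← Kk
  Ff is a collider and Ff is conditioned on, which opens it; Bb is a fork and Bb is not conditioned on; Tt is a collider and Tt is conditioned on, which opens it — no node blocks this path, so it is active.
Because an active path exists, Pp and Kk are not d-separated.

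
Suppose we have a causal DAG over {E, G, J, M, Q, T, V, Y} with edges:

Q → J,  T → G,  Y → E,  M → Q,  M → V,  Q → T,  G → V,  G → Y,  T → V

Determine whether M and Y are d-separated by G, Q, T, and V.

Enumerating the 4 paths from M to Y and testing each for blocking by {G, Q, T, V}:
Path 1: M → V ← G → Y
  G is a fork here and G is conditioned on, so the path is blocked at G.
Path 2: M → V ← T → G → Y
  T is a fork here and T is conditioned on, so the path is blocked at T.
Path 3: M → Q → T → V ← G → Y
  Q is a chain here and Q is conditioned on, so the path is blocked at Q.
Path 4: M → Q → T → G → Y
  Q is a chain here and Q is conditioned on, so the path is blocked at Q.
Every path is blocked, so M and Y are d-separated given {G, Q, T, V}.

Yes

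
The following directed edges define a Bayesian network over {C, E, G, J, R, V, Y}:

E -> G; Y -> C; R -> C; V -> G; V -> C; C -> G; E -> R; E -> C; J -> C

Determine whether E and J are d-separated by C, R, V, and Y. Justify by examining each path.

No

4 paths connect E and J; each must be blocked for d-separation to hold:
Path 1: E → C ← J
  C is a collider and C is conditioned on, which opens it — no node blocks this path, so it is active.
Path 2: E → R → C ← J
  R is a chain here and R is conditioned on, so the path is blocked at R.
Path 3: E → G ← V → C ← J
  G is a collider here and neither G nor any of its descendants is conditioned on, so the collider stays closed — the path is blocked at G.
Path 4: E → G ← C ← J
  G is a collider here and neither G nor any of its descendants is conditioned on, so the collider stays closed — the path is blocked at G.
At least one path is unblocked, so d-separation fails.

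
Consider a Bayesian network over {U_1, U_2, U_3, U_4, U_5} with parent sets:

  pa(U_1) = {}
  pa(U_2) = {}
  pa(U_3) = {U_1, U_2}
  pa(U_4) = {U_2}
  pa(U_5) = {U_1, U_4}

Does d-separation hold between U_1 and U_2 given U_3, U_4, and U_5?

No

There are 2 undirected paths between U_1 and U_2; checking each against the conditioning set {U_3, U_4, U_5}:
  1. U_1 → U_3 ← U_2 — U_3:collider[open] ⇒ active
  2. U_1 → U_5 ← U_4 ← U_2 — U_5:collider[open]; U_4:chain[blocks] ⇒ blocked
Because an active path exists, U_1 and U_2 are not d-separated.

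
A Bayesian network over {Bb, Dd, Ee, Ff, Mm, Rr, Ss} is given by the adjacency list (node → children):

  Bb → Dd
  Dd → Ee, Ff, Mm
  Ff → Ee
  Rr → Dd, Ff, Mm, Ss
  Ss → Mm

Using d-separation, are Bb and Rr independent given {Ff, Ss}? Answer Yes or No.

No

Enumerating the 5 paths from Bb to Rr and testing each for blocking by {Ff, Ss}:
Path 1: Bb → Dd → Ee ← Ff ← Rr
  Ee is a collider here and neither Ee nor any of its descendants is conditioned on, so the collider stays closed — the path is blocked at Ee.
Path 2: Bb → Dd → Mm ← Ss ← Rr
  Mm is a collider here and neither Mm nor any of its descendants is conditioned on, so the collider stays closed — the path is blocked at Mm.
Path 3: Bb → Dd → Mm ← Rr
  Mm is a collider here and neither Mm nor any of its descendants is conditioned on, so the collider stays closed — the path is blocked at Mm.
Path 4: Bb → Dd ← Rr
  Dd is a collider and its descendant Ff is conditioned on, which opens it — no node blocks this path, so it is active.
Path 5: Bb → Dd → Ff ← Rr
  Dd is a chain and Dd is not conditioned on; Ff is a collider and Ff is conditioned on, which opens it — no node blocks this path, so it is active.
At least one path is unblocked, so d-separation fails.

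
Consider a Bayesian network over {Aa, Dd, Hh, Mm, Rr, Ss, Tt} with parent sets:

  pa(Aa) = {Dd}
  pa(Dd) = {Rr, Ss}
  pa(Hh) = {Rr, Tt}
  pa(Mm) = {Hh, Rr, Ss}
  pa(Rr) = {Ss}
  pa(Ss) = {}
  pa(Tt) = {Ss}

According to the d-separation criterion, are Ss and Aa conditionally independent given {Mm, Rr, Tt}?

There are 6 undirected paths between Ss and Aa; checking each against the conditioning set {Mm, Rr, Tt}:
Path 1: Ss → Mm ← Rr → Dd → Aa
  Rr is a fork here and Rr is conditioned on, so the path is blocked at Rr.
Path 2: Ss → Mm ← Hh ← Rr → Dd → Aa
  Rr is a fork here and Rr is conditioned on, so the path is blocked at Rr.
Path 3: Ss → Dd → Aa
  Dd is a chain and Dd is not conditioned on — no node blocks this path, so it is active.
Path 4: Ss → Tt → Hh → Mm ← Rr → Dd → Aa
  Tt is a chain here and Tt is conditioned on, so the path is blocked at Tt.
Path 5: Ss → Tt → Hh ← Rr → Dd → Aa
  Tt is a chain here and Tt is conditioned on, so the path is blocked at Tt.
Path 6: Ss → Rr → Dd → Aa
  Rr is a chain here and Rr is conditioned on, so the path is blocked at Rr.
At least one path is unblocked, so d-separation fails.

No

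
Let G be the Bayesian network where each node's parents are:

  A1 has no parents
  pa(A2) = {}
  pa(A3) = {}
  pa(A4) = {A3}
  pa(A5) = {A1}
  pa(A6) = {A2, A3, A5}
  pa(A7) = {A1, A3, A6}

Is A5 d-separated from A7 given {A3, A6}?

No

Enumerating the 3 paths from A5 to A7 and testing each for blocking by {A3, A6}:
Path 1: A5 ← A1 → A7
  A1 is a fork and A1 is not conditioned on — no node blocks this path, so it is active.
Path 2: A5 → A6 ← A3 → A7
  A3 is a fork here and A3 is conditioned on, so the path is blocked at A3.
Path 3: A5 → A6 → A7
  A6 is a chain here and A6 is conditioned on, so the path is blocked at A6.
At least one path is unblocked, so d-separation fails.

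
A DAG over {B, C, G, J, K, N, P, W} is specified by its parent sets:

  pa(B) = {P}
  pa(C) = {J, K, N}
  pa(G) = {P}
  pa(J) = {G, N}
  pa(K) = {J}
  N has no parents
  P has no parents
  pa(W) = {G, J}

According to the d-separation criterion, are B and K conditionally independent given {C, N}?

No

We examine all 6 paths between B and K:
  1. B ← P → G → J → K — P:fork[open]; G:chain[open]; J:chain[open] ⇒ active
  2. B ← P → G → J ← N → C ← K — P:fork[open]; G:chain[open]; J:collider[open]; N:fork[blocks]; C:collider[open] ⇒ blocked
  3. B ← P → G → J → C ← K — P:fork[open]; G:chain[open]; J:chain[open]; C:collider[open] ⇒ active
  4. B ← P → G → W ← J → K — P:fork[open]; G:chain[open]; W:collider[blocks]; J:fork[open] ⇒ blocked
  5. B ← P → G → W ← J ← N → C ← K — P:fork[open]; G:chain[open]; W:collider[blocks]; J:chain[open]; N:fork[blocks]; C:collider[open] ⇒ blocked
  6. B ← P → G → W ← J → C ← K — P:fork[open]; G:chain[open]; W:collider[blocks]; J:fork[open]; C:collider[open] ⇒ blocked
Because an active path exists, B and K are not d-separated.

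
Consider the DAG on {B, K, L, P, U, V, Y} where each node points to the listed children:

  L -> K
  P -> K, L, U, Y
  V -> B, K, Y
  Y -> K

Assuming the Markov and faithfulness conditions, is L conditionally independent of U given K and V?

4 paths connect L and U; each must be blocked for d-separation to hold:
Path 1: L ← P → U
  P is a fork and P is not conditioned on — no node blocks this path, so it is active.
Path 2: L → K ← P → U
  K is a collider and K is conditioned on, which opens it; P is a fork and P is not conditioned on — no node blocks this path, so it is active.
Path 3: L → K ← Y ← P → U
  K is a collider and K is conditioned on, which opens it; Y is a chain and Y is not conditioned on; P is a fork and P is not conditioned on — no node blocks this path, so it is active.
Path 4: L → K ← V → Y ← P → U
  V is a fork here and V is conditioned on, so the path is blocked at V.
At least one path is unblocked, so d-separation fails.

No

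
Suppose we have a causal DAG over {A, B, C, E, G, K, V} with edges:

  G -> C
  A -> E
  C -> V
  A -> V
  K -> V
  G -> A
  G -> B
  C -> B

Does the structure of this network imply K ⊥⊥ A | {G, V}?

No

There are 3 undirected paths between K and A; checking each against the conditioning set {G, V}:
  1. K → V ← C → B ← G → A — V:collider[open]; C:fork[open]; B:collider[blocks]; G:fork[blocks] ⇒ blocked
  2. K → V ← C ← G → A — V:collider[open]; C:chain[open]; G:fork[blocks] ⇒ blocked
  3. K → V ← A — V:collider[open] ⇒ active
At least one path is unblocked, so d-separation fails.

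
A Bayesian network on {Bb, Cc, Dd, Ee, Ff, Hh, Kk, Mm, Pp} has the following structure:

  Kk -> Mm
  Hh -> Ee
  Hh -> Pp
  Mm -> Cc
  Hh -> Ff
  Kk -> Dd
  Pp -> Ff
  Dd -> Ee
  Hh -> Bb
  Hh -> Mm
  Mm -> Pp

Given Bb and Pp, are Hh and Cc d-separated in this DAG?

No

4 paths connect Hh and Cc; each must be blocked for d-separation to hold:
Path 1: Hh → Pp ← Mm → Cc
  Pp is a collider and Pp is conditioned on, which opens it; Mm is a fork and Mm is not conditioned on — no node blocks this path, so it is active.
Path 2: Hh → Mm → Cc
  Mm is a chain and Mm is not conditioned on — no node blocks this path, so it is active.
Path 3: Hh → Ff ← Pp ← Mm → Cc
  Ff is a collider here and neither Ff nor any of its descendants is conditioned on, so the collider stays closed — the path is blocked at Ff.
Path 4: Hh → Ee ← Dd ← Kk → Mm → Cc
  Ee is a collider here and neither Ee nor any of its descendants is conditioned on, so the collider stays closed — the path is blocked at Ee.
At least one path is unblocked, so d-separation fails.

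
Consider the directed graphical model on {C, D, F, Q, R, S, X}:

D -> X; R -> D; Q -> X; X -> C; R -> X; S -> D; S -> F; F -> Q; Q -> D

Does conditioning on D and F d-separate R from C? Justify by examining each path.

We examine all 4 paths between R and C:
  1. R → X → C — X:chain[open] ⇒ active
  2. R → D ← Q → X → C — D:collider[open]; Q:fork[open]; X:chain[open] ⇒ active
  3. R → D → X → C — D:chain[blocks]; X:chain[open] ⇒ blocked
  4. R → D ← S → F → Q → X → C — D:collider[open]; S:fork[open]; F:chain[blocks]; Q:chain[open]; X:chain[open] ⇒ blocked
Since the path R → X → C is active, R and C are not d-separated given {D, F}.

No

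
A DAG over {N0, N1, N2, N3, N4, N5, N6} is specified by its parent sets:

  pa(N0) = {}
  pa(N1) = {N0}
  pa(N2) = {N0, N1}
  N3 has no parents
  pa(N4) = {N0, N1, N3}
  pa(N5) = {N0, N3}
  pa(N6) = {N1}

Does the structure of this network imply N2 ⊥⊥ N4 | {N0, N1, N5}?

Yes

6 paths connect N2 and N4; each must be blocked for d-separation to hold:
Path 1: N2 ← N1 → N4
  N1 is a fork here and N1 is conditioned on, so the path is blocked at N1.
Path 2: N2 ← N1 ← N0 → N5 ← N3 → N4
  N1 is a chain here and N1 is conditioned on, so the path is blocked at N1.
Path 3: N2 ← N1 ← N0 → N4
  N1 is a chain here and N1 is conditioned on, so the path is blocked at N1.
Path 4: N2 ← N0 → N5 ← N3 → N4
  N0 is a fork here and N0 is conditioned on, so the path is blocked at N0.
Path 5: N2 ← N0 → N4
  N0 is a fork here and N0 is conditioned on, so the path is blocked at N0.
Path 6: N2 ← N0 → N1 → N4
  N0 is a fork here and N0 is conditioned on, so the path is blocked at N0.
All paths are blocked; N2 ⊥ N4 | {N0, N1, N5} holds.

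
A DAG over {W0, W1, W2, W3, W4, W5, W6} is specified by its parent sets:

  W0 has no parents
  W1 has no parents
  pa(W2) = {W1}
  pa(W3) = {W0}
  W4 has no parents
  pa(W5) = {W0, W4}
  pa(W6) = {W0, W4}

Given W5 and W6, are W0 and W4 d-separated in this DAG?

No

We examine all 2 paths between W0 and W4:
Path 1: W0 → W5 ← W4
  W5 is a collider and W5 is conditioned on, which opens it — no node blocks this path, so it is active.
Path 2: W0 → W6 ← W4
  W6 is a collider and W6 is conditioned on, which opens it — no node blocks this path, so it is active.
Since the path W0 → W5 ← W4 is active, W0 and W4 are not d-separated given {W5, W6}.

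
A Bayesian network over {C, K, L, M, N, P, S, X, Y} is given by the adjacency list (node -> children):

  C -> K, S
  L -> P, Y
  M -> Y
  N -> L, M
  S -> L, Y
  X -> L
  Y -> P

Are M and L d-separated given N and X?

We examine all 4 paths between M and L:
Path 1: M ← N → L
  N is a fork here and N is conditioned on, so the path is blocked at N.
Path 2: M → Y ← L
  Y is a collider here and neither Y nor any of its descendants is conditioned on, so the collider stays closed — the path is blocked at Y.
Path 3: M → Y → P ← L
  P is a collider here and neither P nor any of its descendants is conditioned on, so the collider stays closed — the path is blocked at P.
Path 4: M → Y ← S → L
  Y is a collider here and neither Y nor any of its descendants is conditioned on, so the collider stays closed — the path is blocked at Y.
Since every path is blocked, d-separation holds.

Yes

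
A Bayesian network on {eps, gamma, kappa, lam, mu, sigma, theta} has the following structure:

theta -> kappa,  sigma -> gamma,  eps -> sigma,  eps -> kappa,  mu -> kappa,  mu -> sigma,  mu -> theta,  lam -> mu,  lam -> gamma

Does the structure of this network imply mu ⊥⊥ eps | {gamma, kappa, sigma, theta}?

No

4 paths connect mu and eps; each must be blocked for d-separation to hold:
  1. mu → sigma ← eps — sigma:collider[open] ⇒ active
  2. mu → theta → kappa ← eps — theta:chain[blocks]; kappa:collider[open] ⇒ blocked
  3. mu → kappa ← eps — kappa:collider[open] ⇒ active
  4. mu ← lam → gamma ← sigma ← eps — lam:fork[open]; gamma:collider[open]; sigma:chain[blocks] ⇒ blocked
At least one path is unblocked, so d-separation fails.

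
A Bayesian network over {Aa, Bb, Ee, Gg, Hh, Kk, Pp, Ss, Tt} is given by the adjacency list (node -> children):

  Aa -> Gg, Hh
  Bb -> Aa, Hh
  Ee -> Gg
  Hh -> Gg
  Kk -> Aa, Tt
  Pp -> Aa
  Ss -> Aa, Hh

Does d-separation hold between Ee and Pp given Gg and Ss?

No

Enumerating the 4 paths from Ee to Pp and testing each for blocking by {Gg, Ss}:
Path 1: Ee → Gg ← Hh ← Aa ← Pp
  Gg is a collider and Gg is conditioned on, which opens it; Hh is a chain and Hh is not conditioned on; Aa is a chain and Aa is not conditioned on — no node blocks this path, so it is active.
Path 2: Ee → Gg ← Hh ← Ss → Aa ← Pp
  Ss is a fork here and Ss is conditioned on, so the path is blocked at Ss.
Path 3: Ee → Gg ← Hh ← Bb → Aa ← Pp
  Gg is a collider and Gg is conditioned on, which opens it; Hh is a chain and Hh is not conditioned on; Bb is a fork and Bb is not conditioned on; Aa is a collider and its descendant Gg is conditioned on, which opens it — no node blocks this path, so it is active.
Path 4: Ee → Gg ← Aa ← Pp
  Gg is a collider and Gg is conditioned on, which opens it; Aa is a chain and Aa is not conditioned on — no node blocks this path, so it is active.
Because an active path exists, Ee and Pp are not d-separated.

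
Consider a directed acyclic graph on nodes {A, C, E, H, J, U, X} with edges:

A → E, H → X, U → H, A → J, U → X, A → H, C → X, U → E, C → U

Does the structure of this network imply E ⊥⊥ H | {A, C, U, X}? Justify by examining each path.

We examine all 4 paths between E and H:
Path 1: E ← U → X ← H
  U is a fork here and U is conditioned on, so the path is blocked at U.
Path 2: E ← U → H
  U is a fork here and U is conditioned on, so the path is blocked at U.
Path 3: E ← U ← C → X ← H
  U is a chain here and U is conditioned on, so the path is blocked at U.
Path 4: E ← A → H
  A is a fork here and A is conditioned on, so the path is blocked at A.
Every path is blocked, so E and H are d-separated given {A, C, U, X}.

Yes — E and H are d-separated given {A, C, U, X}.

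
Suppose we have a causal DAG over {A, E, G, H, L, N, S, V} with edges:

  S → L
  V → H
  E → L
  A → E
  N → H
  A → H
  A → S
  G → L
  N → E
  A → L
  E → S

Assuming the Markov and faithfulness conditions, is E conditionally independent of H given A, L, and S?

No

There are 6 undirected paths between E and H; checking each against the conditioning set {A, L, S}:
Path 1: E ← A → H
  A is a fork here and A is conditioned on, so the path is blocked at A.
Path 2: E ← N → H
  N is a fork and N is not conditioned on — no node blocks this path, so it is active.
Path 3: E → L ← A → H
  A is a fork here and A is conditioned on, so the path is blocked at A.
Path 4: E → L ← S ← A → H
  S is a chain here and S is conditioned on, so the path is blocked at S.
Path 5: E → S ← A → H
  A is a fork here and A is conditioned on, so the path is blocked at A.
Path 6: E → S → L ← A → H
  S is a chain here and S is conditioned on, so the path is blocked at S.
At least one path is unblocked, so d-separation fails.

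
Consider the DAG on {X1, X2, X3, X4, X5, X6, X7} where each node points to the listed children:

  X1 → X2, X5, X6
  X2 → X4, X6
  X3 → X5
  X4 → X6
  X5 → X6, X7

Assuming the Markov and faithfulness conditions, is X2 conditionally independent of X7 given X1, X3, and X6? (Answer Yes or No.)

6 paths connect X2 and X7; each must be blocked for d-separation to hold:
Path 1: X2 ← X1 → X6 ← X5 → X7
  X1 is a fork here and X1 is conditioned on, so the path is blocked at X1.
Path 2: X2 ← X1 → X5 → X7
  X1 is a fork here and X1 is conditioned on, so the path is blocked at X1.
Path 3: X2 → X4 → X6 ← X1 → X5 → X7
  X1 is a fork here and X1 is conditioned on, so the path is blocked at X1.
Path 4: X2 → X4 → X6 ← X5 → X7
  X4 is a chain and X4 is not conditioned on; X6 is a collider and X6 is conditioned on, which opens it; X5 is a fork and X5 is not conditioned on — no node blocks this path, so it is active.
Path 5: X2 → X6 ← X1 → X5 → X7
  X1 is a fork here and X1 is conditioned on, so the path is blocked at X1.
Path 6: X2 → X6 ← X5 → X7
  X6 is a collider and X6 is conditioned on, which opens it; X5 is a fork and X5 is not conditioned on — no node blocks this path, so it is active.
Since the path X2 → X4 → X6 ← X5 → X7 is active, X2 and X7 are not d-separated given {X1, X3, X6}.

No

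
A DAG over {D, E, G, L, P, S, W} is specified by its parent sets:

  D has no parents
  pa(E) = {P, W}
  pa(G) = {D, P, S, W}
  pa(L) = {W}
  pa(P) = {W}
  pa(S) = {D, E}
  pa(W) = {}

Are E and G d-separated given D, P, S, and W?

There are 6 undirected paths between E and G; checking each against the conditioning set {D, P, S, W}:
Path 1: E ← P → G
  P is a fork here and P is conditioned on, so the path is blocked at P.
Path 2: E ← P ← W → G
  P is a chain here and P is conditioned on, so the path is blocked at P.
Path 3: E → S → G
  S is a chain here and S is conditioned on, so the path is blocked at S.
Path 4: E → S ← D → G
  D is a fork here and D is conditioned on, so the path is blocked at D.
Path 5: E ← W → P → G
  W is a fork here and W is conditioned on, so the path is blocked at W.
Path 6: E ← W → G
  W is a fork here and W is conditioned on, so the path is blocked at W.
Since every path is blocked, d-separation holds.

Yes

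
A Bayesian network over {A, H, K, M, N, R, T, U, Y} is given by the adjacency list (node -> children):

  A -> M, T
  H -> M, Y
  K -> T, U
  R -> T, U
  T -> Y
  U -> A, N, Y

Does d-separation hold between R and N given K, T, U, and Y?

We examine all 6 paths between R and N:
Path 1: R → U → N
  U is a chain here and U is conditioned on, so the path is blocked at U.
Path 2: R → T → Y ← U → N
  T is a chain here and T is conditioned on, so the path is blocked at T.
Path 3: R → T → Y ← H → M ← A ← U → N
  T is a chain here and T is conditioned on, so the path is blocked at T.
Path 4: R → T ← A ← U → N
  U is a fork here and U is conditioned on, so the path is blocked at U.
Path 5: R → T ← A → M ← H → Y ← U → N
  M is a collider here and neither M nor any of its descendants is conditioned on, so the collider stays closed — the path is blocked at M.
Path 6: R → T ← K → U → N
  K is a fork here and K is conditioned on, so the path is blocked at K.
All paths are blocked; R ⊥ N | {K, T, U, Y} holds.

Yes — R and N are d-separated given {K, T, U, Y}.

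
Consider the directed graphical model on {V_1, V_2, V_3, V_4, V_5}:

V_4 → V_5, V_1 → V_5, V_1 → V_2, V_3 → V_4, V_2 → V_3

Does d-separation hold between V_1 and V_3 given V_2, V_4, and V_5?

Yes

Enumerating the 2 paths from V_1 to V_3 and testing each for blocking by {V_2, V_4, V_5}:
  1. V_1 → V_5 ← V_4 ← V_3 — V_5:collider[open]; V_4:chain[blocks] ⇒ blocked
  2. V_1 → V_2 → V_3 — V_2:chain[blocks] ⇒ blocked
Every path is blocked, so V_1 and V_3 are d-separated given {V_2, V_4, V_5}.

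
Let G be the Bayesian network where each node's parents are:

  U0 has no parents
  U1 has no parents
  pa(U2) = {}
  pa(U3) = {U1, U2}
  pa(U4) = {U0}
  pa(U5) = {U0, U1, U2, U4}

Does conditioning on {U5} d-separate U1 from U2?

We examine all 2 paths between U1 and U2:
Path 1: U1 → U3 ← U2
  U3 is a collider here and neither U3 nor any of its descendants is conditioned on, so the collider stays closed — the path is blocked at U3.
Path 2: U1 → U5 ← U2
  U5 is a collider and U5 is conditioned on, which opens it — no node blocks this path, so it is active.
Since the path U1 → U5 ← U2 is active, U1 and U2 are not d-separated given {U5}.

No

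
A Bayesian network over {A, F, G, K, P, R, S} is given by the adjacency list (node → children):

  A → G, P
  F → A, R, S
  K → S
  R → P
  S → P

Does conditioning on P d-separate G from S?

No — G and S are not d-separated given {P}.

4 paths connect G and S; each must be blocked for d-separation to hold:
Path 1: G ← A → P ← S
  A is a fork and A is not conditioned on; P is a collider and P is conditioned on, which opens it — no node blocks this path, so it is active.
Path 2: G ← A → P ← R ← F → S
  A is a fork and A is not conditioned on; P is a collider and P is conditioned on, which opens it; R is a chain and R is not conditioned on; F is a fork and F is not conditioned on — no node blocks this path, so it is active.
Path 3: G ← A ← F → S
  A is a chain and A is not conditioned on; F is a fork and F is not conditioned on — no node blocks this path, so it is active.
Path 4: G ← A ← F → R → P ← S
  A is a chain and A is not conditioned on; F is a fork and F is not conditioned on; R is a chain and R is not conditioned on; P is a collider and P is conditioned on, which opens it — no node blocks this path, so it is active.
At least one path is unblocked, so d-separation fails.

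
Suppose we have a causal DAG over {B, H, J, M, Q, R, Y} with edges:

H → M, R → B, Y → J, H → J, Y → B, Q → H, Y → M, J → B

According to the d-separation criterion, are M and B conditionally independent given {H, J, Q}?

We examine all 4 paths between M and B:
Path 1: M ← H → J → B
  H is a fork here and H is conditioned on, so the path is blocked at H.
Path 2: M ← H → J ← Y → B
  H is a fork here and H is conditioned on, so the path is blocked at H.
Path 3: M ← Y → J → B
  J is a chain here and J is conditioned on, so the path is blocked at J.
Path 4: M ← Y → B
  Y is a fork and Y is not conditioned on — no node blocks this path, so it is active.
Since the path M ← Y → B is active, M and B are not d-separated given {H, J, Q}.

No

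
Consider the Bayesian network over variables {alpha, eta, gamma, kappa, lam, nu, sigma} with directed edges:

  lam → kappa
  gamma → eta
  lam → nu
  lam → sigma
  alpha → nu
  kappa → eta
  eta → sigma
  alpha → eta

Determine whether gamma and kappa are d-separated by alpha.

3 paths connect gamma and kappa; each must be blocked for d-separation to hold:
  1. gamma → eta ← kappa — eta:collider[blocks] ⇒ blocked
  2. gamma → eta → sigma ← lam → kappa — eta:chain[open]; sigma:collider[blocks]; lam:fork[open] ⇒ blocked
  3. gamma → eta ← alpha → nu ← lam → kappa — eta:collider[blocks]; alpha:fork[blocks]; nu:collider[blocks]; lam:fork[open] ⇒ blocked
Every path is blocked, so gamma and kappa are d-separated given {alpha}.

Yes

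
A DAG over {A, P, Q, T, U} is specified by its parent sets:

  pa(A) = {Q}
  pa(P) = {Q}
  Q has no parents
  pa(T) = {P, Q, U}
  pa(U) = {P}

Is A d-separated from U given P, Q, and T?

Yes

4 paths connect A and U; each must be blocked for d-separation to hold:
Path 1: A ← Q → P → U
  Q is a fork here and Q is conditioned on, so the path is blocked at Q.
Path 2: A ← Q → P → T ← U
  Q is a fork here and Q is conditioned on, so the path is blocked at Q.
Path 3: A ← Q → T ← P → U
  Q is a fork here and Q is conditioned on, so the path is blocked at Q.
Path 4: A ← Q → T ← U
  Q is a fork here and Q is conditioned on, so the path is blocked at Q.
Every path is blocked, so A and U are d-separated given {P, Q, T}.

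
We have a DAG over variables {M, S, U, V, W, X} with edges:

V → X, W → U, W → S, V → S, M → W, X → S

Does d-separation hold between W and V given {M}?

Yes

2 paths connect W and V; each must be blocked for d-separation to hold:
  1. W → S ← V — S:collider[blocks] ⇒ blocked
  2. W → S ← X ← V — S:collider[blocks]; X:chain[open] ⇒ blocked
All paths are blocked; W ⊥ V | {M} holds.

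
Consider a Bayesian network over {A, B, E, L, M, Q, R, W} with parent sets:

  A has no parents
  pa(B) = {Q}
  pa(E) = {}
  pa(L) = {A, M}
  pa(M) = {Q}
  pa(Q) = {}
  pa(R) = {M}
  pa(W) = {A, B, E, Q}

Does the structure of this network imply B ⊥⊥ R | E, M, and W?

There are 4 undirected paths between B and R; checking each against the conditioning set {E, M, W}:
Path 1: B → W ← A → L ← M → R
  L is a collider here and neither L nor any of its descendants is conditioned on, so the collider stays closed — the path is blocked at L.
Path 2: B → W ← Q → M → R
  M is a chain here and M is conditioned on, so the path is blocked at M.
Path 3: B ← Q → W ← A → L ← M → R
  L is a collider here and neither L nor any of its descendants is conditioned on, so the collider stays closed — the path is blocked at L.
Path 4: B ← Q → M → R
  M is a chain here and M is conditioned on, so the path is blocked at M.
Since every path is blocked, d-separation holds.

Yes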